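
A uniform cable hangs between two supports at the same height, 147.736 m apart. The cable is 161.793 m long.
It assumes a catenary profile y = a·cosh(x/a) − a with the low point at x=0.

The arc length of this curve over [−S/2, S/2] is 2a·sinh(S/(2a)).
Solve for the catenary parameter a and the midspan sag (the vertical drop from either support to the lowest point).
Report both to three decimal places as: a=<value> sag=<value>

seed: a₀ = √(S³/(24(L−S))) = √(147.736³/(24·14.057)) = 97.763685
iter 1: u=0.755577  f(a)=+4.068e-01  f'(a)=-3.043e-01  a ← 97.763685 − (+4.068e-01/-3.043e-01) = 99.100250
iter 2: u=0.745387  f(a)=+8.492e-03  f'(a)=-2.917e-01  a ← 99.100250 − (+8.492e-03/-2.917e-01) = 99.129357
iter 3: u=0.745168  f(a)=+3.876e-06  f'(a)=-2.915e-01  a ← 99.129357 − (+3.876e-06/-2.915e-01) = 99.129370
iter 4: u=0.745168  f(a)=+7.958e-13  f'(a)=-2.915e-01  a ← 99.129370 − (+7.958e-13/-2.915e-01) = 99.129370
converged: |Δa| < 1e-12 after 4 iterations
sag = a·(cosh(S/(2a)) − 1) = 99.129370·(cosh(0.745168) − 1) = 28.819353
T_max/T_min = cosh(S/(2a)) = 1.290725

a=99.129 sag=28.819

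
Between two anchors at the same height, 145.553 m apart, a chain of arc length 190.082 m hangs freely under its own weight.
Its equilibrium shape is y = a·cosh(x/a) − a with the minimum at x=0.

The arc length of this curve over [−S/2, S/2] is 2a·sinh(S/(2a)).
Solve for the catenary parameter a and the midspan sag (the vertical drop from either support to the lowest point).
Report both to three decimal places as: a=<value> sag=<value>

seed: a₀ = √(S³/(24(L−S))) = √(145.553³/(24·44.529)) = 53.716122
iter 1: u=1.354835  f(a)=+4.270e+00  f'(a)=-1.983e+00  a ← 53.716122 − (+4.270e+00/-1.983e+00) = 55.869557
iter 2: u=1.302615  f(a)=+2.702e-01  f'(a)=-1.739e+00  a ← 55.869557 − (+2.702e-01/-1.739e+00) = 56.024919
iter 3: u=1.299002  f(a)=+1.244e-03  f'(a)=-1.723e+00  a ← 56.024919 − (+1.244e-03/-1.723e+00) = 56.025641
iter 4: u=1.298986  f(a)=+2.661e-08  f'(a)=-1.723e+00  a ← 56.025641 − (+2.661e-08/-1.723e+00) = 56.025641
iter 5: u=1.298986  f(a)=+0.000e+00  f'(a)=-1.723e+00  a ← 56.025641 − (+0.000e+00/-1.723e+00) = 56.025641
converged: |Δa| < 1e-12 after 5 iterations
sag = a·(cosh(S/(2a)) − 1) = 56.025641·(cosh(1.298986) − 1) = 54.299624
T_max/T_min = cosh(S/(2a)) = 1.969192

a=56.026 sag=54.300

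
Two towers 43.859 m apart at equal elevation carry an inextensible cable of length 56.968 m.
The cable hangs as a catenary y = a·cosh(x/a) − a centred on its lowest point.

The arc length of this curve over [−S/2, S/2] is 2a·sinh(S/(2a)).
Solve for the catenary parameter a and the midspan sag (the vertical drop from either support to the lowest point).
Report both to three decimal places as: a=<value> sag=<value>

a=17.064 sag=16.140

seed: a₀ = √(S³/(24(L−S))) = √(43.859³/(24·13.109)) = 16.375617
iter 1: u=1.339156  f(a)=+1.227e+00  f'(a)=-1.907e+00  a ← 16.375617 − (+1.227e+00/-1.907e+00) = 17.018928
iter 2: u=1.288536  f(a)=+7.600e-02  f'(a)=-1.678e+00  a ← 17.018928 − (+7.600e-02/-1.678e+00) = 17.064234
iter 3: u=1.285115  f(a)=+3.343e-04  f'(a)=-1.663e+00  a ← 17.064234 − (+3.343e-04/-1.663e+00) = 17.064435
iter 4: u=1.285100  f(a)=+6.528e-09  f'(a)=-1.663e+00  a ← 17.064435 − (+6.528e-09/-1.663e+00) = 17.064435
iter 5: u=1.285100  f(a)=-1.421e-14  f'(a)=-1.663e+00  a ← 17.064435 − (-1.421e-14/-1.663e+00) = 17.064435
converged: |Δa| < 1e-12 after 5 iterations
sag = a·(cosh(S/(2a)) − 1) = 17.064435·(cosh(1.285100) − 1) = 16.139980
T_max/T_min = cosh(S/(2a)) = 1.945826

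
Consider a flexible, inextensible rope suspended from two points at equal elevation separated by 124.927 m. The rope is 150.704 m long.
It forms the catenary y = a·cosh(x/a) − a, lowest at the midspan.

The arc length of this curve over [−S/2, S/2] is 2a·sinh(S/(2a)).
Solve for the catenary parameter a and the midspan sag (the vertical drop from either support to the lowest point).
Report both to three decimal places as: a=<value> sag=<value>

a=57.800 sag=37.167

seed: a₀ = √(S³/(24(L−S))) = √(124.927³/(24·25.777)) = 56.138740
iter 1: u=1.112663  f(a)=+1.643e+00  f'(a)=-1.037e+00  a ← 56.138740 − (+1.643e+00/-1.037e+00) = 57.723318
iter 2: u=1.082119  f(a)=+7.215e-02  f'(a)=-9.479e-01  a ← 57.723318 − (+7.215e-02/-9.479e-01) = 57.799436
iter 3: u=1.080694  f(a)=+1.532e-04  f'(a)=-9.439e-01  a ← 57.799436 − (+1.532e-04/-9.439e-01) = 57.799598
iter 4: u=1.080691  f(a)=+6.941e-10  f'(a)=-9.439e-01  a ← 57.799598 − (+6.941e-10/-9.439e-01) = 57.799598
iter 5: u=1.080691  f(a)=-2.842e-14  f'(a)=-9.439e-01  a ← 57.799598 − (-2.842e-14/-9.439e-01) = 57.799598
converged: |Δa| < 1e-12 after 5 iterations
sag = a·(cosh(S/(2a)) − 1) = 57.799598·(cosh(1.080691) − 1) = 37.167330
T_max/T_min = cosh(S/(2a)) = 1.643038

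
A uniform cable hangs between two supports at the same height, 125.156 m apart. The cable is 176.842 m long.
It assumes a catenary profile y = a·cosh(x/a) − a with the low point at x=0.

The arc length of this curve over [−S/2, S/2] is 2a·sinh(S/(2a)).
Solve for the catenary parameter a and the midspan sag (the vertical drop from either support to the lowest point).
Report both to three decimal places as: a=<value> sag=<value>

seed: a₀ = √(S³/(24(L−S))) = √(125.156³/(24·51.686)) = 39.754421
iter 1: u=1.574114  f(a)=+6.795e+00  f'(a)=-3.304e+00  a ← 39.754421 − (+6.795e+00/-3.304e+00) = 41.810711
iter 2: u=1.496698  f(a)=+5.628e-01  f'(a)=-2.778e+00  a ← 41.810711 − (+5.628e-01/-2.778e+00) = 42.013318
iter 3: u=1.489480  f(a)=+4.631e-03  f'(a)=-2.732e+00  a ← 42.013318 − (+4.631e-03/-2.732e+00) = 42.015013
iter 4: u=1.489420  f(a)=+3.193e-07  f'(a)=-2.732e+00  a ← 42.015013 − (+3.193e-07/-2.732e+00) = 42.015013
iter 5: u=1.489420  f(a)=+2.842e-14  f'(a)=-2.732e+00  a ← 42.015013 − (+2.842e-14/-2.732e+00) = 42.015013
converged: |Δa| < 1e-12 after 5 iterations
sag = a·(cosh(S/(2a)) − 1) = 42.015013·(cosh(1.489420) − 1) = 55.880516
T_max/T_min = cosh(S/(2a)) = 2.330013

a=42.015 sag=55.881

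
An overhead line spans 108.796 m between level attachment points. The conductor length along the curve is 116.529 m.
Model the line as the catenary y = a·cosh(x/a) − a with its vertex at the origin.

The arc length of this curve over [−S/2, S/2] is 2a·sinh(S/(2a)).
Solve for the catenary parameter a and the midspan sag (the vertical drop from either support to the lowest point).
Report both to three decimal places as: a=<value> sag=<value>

seed: a₀ = √(S³/(24(L−S))) = √(108.796³/(24·7.733)) = 83.298996
iter 1: u=0.653045  f(a)=+1.666e-01  f'(a)=-1.937e-01  a ← 83.298996 − (+1.666e-01/-1.937e-01) = 84.158939
iter 2: u=0.646372  f(a)=+2.615e-03  f'(a)=-1.877e-01  a ← 84.158939 − (+2.615e-03/-1.877e-01) = 84.172872
iter 3: u=0.646265  f(a)=+6.670e-07  f'(a)=-1.876e-01  a ← 84.172872 − (+6.670e-07/-1.876e-01) = 84.172875
iter 4: u=0.646265  f(a)=+2.842e-14  f'(a)=-1.876e-01  a ← 84.172875 − (+2.842e-14/-1.876e-01) = 84.172875
converged: |Δa| < 1e-12 after 4 iterations
sag = a·(cosh(S/(2a)) − 1) = 84.172875·(cosh(0.646265) − 1) = 18.198141
T_max/T_min = cosh(S/(2a)) = 1.216200

a=84.173 sag=18.198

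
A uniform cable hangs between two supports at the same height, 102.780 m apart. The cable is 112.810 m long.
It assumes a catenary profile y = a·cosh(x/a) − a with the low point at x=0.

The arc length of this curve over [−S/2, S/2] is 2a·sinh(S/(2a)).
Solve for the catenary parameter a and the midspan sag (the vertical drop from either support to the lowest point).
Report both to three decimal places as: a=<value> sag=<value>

a=68.121 sag=20.321

seed: a₀ = √(S³/(24(L−S))) = √(102.780³/(24·10.030)) = 67.159404
iter 1: u=0.765194  f(a)=+2.978e-01  f'(a)=-3.166e-01  a ← 67.159404 − (+2.978e-01/-3.166e-01) = 68.100063
iter 2: u=0.754625  f(a)=+6.371e-03  f'(a)=-3.031e-01  a ← 68.100063 − (+6.371e-03/-3.031e-01) = 68.121081
iter 3: u=0.754392  f(a)=+3.059e-06  f'(a)=-3.028e-01  a ← 68.121081 − (+3.059e-06/-3.028e-01) = 68.121091
iter 4: u=0.754392  f(a)=+7.105e-13  f'(a)=-3.028e-01  a ← 68.121091 − (+7.105e-13/-3.028e-01) = 68.121091
converged: |Δa| < 1e-12 after 4 iterations
sag = a·(cosh(S/(2a)) − 1) = 68.121091·(cosh(0.754392) − 1) = 20.321020
T_max/T_min = cosh(S/(2a)) = 1.298307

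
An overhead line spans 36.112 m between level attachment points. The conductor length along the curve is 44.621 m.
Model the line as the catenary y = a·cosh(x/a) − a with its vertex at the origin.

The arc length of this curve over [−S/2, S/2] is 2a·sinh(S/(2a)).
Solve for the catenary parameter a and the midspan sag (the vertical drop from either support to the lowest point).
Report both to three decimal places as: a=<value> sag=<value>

seed: a₀ = √(S³/(24(L−S))) = √(36.112³/(24·8.509)) = 15.185617
iter 1: u=1.189020  f(a)=+6.221e-01  f'(a)=-1.287e+00  a ← 15.185617 − (+6.221e-01/-1.287e+00) = 15.668900
iter 2: u=1.152346  f(a)=+3.093e-02  f'(a)=-1.162e+00  a ← 15.668900 − (+3.093e-02/-1.162e+00) = 15.695517
iter 3: u=1.150392  f(a)=+8.534e-05  f'(a)=-1.156e+00  a ← 15.695517 − (+8.534e-05/-1.156e+00) = 15.695591
iter 4: u=1.150387  f(a)=+6.534e-10  f'(a)=-1.156e+00  a ← 15.695591 − (+6.534e-10/-1.156e+00) = 15.695591
iter 5: u=1.150387  f(a)=-7.105e-15  f'(a)=-1.156e+00  a ← 15.695591 − (-7.105e-15/-1.156e+00) = 15.695591
converged: |Δa| < 1e-12 after 5 iterations
sag = a·(cosh(S/(2a)) − 1) = 15.695591·(cosh(1.150387) − 1) = 11.582789
T_max/T_min = cosh(S/(2a)) = 1.737964

a=15.696 sag=11.583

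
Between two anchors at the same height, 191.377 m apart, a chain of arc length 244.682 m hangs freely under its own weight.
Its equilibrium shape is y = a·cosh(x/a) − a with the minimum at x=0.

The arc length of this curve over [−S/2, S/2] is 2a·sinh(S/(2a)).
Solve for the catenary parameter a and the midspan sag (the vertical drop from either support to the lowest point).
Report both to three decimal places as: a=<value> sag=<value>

seed: a₀ = √(S³/(24(L−S))) = √(191.377³/(24·53.305)) = 74.019308
iter 1: u=1.292751  f(a)=+4.636e+00  f'(a)=-1.696e+00  a ← 74.019308 − (+4.636e+00/-1.696e+00) = 76.752840
iter 2: u=1.246710  f(a)=+2.692e-01  f'(a)=-1.504e+00  a ← 76.752840 − (+2.692e-01/-1.504e+00) = 76.931795
iter 3: u=1.243810  f(a)=+1.031e-03  f'(a)=-1.493e+00  a ← 76.931795 − (+1.031e-03/-1.493e+00) = 76.932486
iter 4: u=1.243798  f(a)=+1.527e-08  f'(a)=-1.493e+00  a ← 76.932486 − (+1.527e-08/-1.493e+00) = 76.932486
iter 5: u=1.243798  f(a)=-2.842e-14  f'(a)=-1.493e+00  a ← 76.932486 − (-2.842e-14/-1.493e+00) = 76.932486
converged: |Δa| < 1e-12 after 5 iterations
sag = a·(cosh(S/(2a)) − 1) = 76.932486·(cosh(1.243798) − 1) = 67.587159
T_max/T_min = cosh(S/(2a)) = 1.878526

a=76.932 sag=67.587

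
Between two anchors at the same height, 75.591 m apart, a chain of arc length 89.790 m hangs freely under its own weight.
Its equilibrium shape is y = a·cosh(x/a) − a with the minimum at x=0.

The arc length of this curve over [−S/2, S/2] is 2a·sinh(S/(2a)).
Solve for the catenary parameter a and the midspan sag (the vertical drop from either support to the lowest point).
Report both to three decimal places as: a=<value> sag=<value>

seed: a₀ = √(S³/(24(L−S))) = √(75.591³/(24·14.199)) = 35.601692
iter 1: u=1.061621  f(a)=+8.220e-01  f'(a)=-8.913e-01  a ← 35.601692 − (+8.220e-01/-8.913e-01) = 36.523935
iter 2: u=1.034815  f(a)=+3.302e-02  f'(a)=-8.209e-01  a ← 36.523935 − (+3.302e-02/-8.209e-01) = 36.564159
iter 3: u=1.033676  f(a)=+5.824e-05  f'(a)=-8.180e-01  a ← 36.564159 − (+5.824e-05/-8.180e-01) = 36.564230
iter 4: u=1.033674  f(a)=+1.818e-10  f'(a)=-8.180e-01  a ← 36.564230 − (+1.818e-10/-8.180e-01) = 36.564230
iter 5: u=1.033674  f(a)=+2.842e-14  f'(a)=-8.180e-01  a ← 36.564230 − (+2.842e-14/-8.180e-01) = 36.564230
converged: |Δa| < 1e-12 after 5 iterations
sag = a·(cosh(S/(2a)) − 1) = 36.564230·(cosh(1.033674) − 1) = 21.336581
T_max/T_min = cosh(S/(2a)) = 1.583537

a=36.564 sag=21.337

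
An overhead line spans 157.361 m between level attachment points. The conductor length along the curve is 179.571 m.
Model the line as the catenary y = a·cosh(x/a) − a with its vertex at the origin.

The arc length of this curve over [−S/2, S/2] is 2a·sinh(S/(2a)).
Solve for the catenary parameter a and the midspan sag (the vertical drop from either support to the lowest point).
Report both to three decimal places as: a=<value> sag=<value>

a=87.254 sag=37.945

seed: a₀ = √(S³/(24(L−S))) = √(157.361³/(24·22.210)) = 85.499930
iter 1: u=0.920241  f(a)=+9.596e-01  f'(a)=-5.649e-01  a ← 85.499930 − (+9.596e-01/-5.649e-01) = 87.198705
iter 2: u=0.902313  f(a)=+2.935e-02  f'(a)=-5.308e-01  a ← 87.198705 − (+2.935e-02/-5.308e-01) = 87.253990
iter 3: u=0.901741  f(a)=+2.936e-05  f'(a)=-5.297e-01  a ← 87.253990 − (+2.936e-05/-5.297e-01) = 87.254045
iter 4: u=0.901740  f(a)=+2.947e-11  f'(a)=-5.297e-01  a ← 87.254045 − (+2.947e-11/-5.297e-01) = 87.254045
converged: |Δa| < 1e-12 after 4 iterations
sag = a·(cosh(S/(2a)) − 1) = 87.254045·(cosh(0.901740) − 1) = 37.944615
T_max/T_min = cosh(S/(2a)) = 1.434875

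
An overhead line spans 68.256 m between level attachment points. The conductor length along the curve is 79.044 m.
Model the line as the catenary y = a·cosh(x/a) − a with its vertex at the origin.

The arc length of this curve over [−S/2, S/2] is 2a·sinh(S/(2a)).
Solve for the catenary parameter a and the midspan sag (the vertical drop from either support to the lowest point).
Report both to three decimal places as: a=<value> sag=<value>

a=35.848 sag=17.510

seed: a₀ = √(S³/(24(L−S))) = √(68.256³/(24·10.788)) = 35.045734
iter 1: u=0.973813  f(a)=+5.232e-01  f'(a)=-6.760e-01  a ← 35.045734 − (+5.232e-01/-6.760e-01) = 35.819677
iter 2: u=0.952772  f(a)=+1.783e-02  f'(a)=-6.307e-01  a ← 35.819677 − (+1.783e-02/-6.307e-01) = 35.847955
iter 3: u=0.952021  f(a)=+2.234e-05  f'(a)=-6.291e-01  a ← 35.847955 − (+2.234e-05/-6.291e-01) = 35.847990
iter 4: u=0.952020  f(a)=+3.516e-11  f'(a)=-6.291e-01  a ← 35.847990 − (+3.516e-11/-6.291e-01) = 35.847990
iter 5: u=0.952020  f(a)=+0.000e+00  f'(a)=-6.291e-01  a ← 35.847990 − (+0.000e+00/-6.291e-01) = 35.847990
converged: |Δa| < 1e-12 after 5 iterations
sag = a·(cosh(S/(2a)) − 1) = 35.847990·(cosh(0.952020) − 1) = 17.509923
T_max/T_min = cosh(S/(2a)) = 1.488449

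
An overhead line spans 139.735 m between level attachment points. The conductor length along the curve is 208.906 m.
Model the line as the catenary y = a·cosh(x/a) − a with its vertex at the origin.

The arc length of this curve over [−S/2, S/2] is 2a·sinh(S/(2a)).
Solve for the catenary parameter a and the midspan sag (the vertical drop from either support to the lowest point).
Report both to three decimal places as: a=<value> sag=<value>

seed: a₀ = √(S³/(24(L−S))) = √(139.735³/(24·69.171)) = 40.540598
iter 1: u=1.723396  f(a)=+1.103e+01  f'(a)=-4.540e+00  a ← 40.540598 − (+1.103e+01/-4.540e+00) = 42.970210
iter 2: u=1.625952  f(a)=+1.069e+00  f'(a)=-3.698e+00  a ← 42.970210 − (+1.069e+00/-3.698e+00) = 43.259330
iter 3: u=1.615085  f(a)=+1.243e-02  f'(a)=-3.613e+00  a ← 43.259330 − (+1.243e-02/-3.613e+00) = 43.262771
iter 4: u=1.614957  f(a)=+1.724e-06  f'(a)=-3.612e+00  a ← 43.262771 − (+1.724e-06/-3.612e+00) = 43.262771
iter 5: u=1.614957  f(a)=+2.842e-14  f'(a)=-3.612e+00  a ← 43.262771 − (+2.842e-14/-3.612e+00) = 43.262771
converged: |Δa| < 1e-12 after 5 iterations
sag = a·(cosh(S/(2a)) − 1) = 43.262771·(cosh(1.614957) − 1) = 69.795163
T_max/T_min = cosh(S/(2a)) = 2.613285

a=43.263 sag=69.795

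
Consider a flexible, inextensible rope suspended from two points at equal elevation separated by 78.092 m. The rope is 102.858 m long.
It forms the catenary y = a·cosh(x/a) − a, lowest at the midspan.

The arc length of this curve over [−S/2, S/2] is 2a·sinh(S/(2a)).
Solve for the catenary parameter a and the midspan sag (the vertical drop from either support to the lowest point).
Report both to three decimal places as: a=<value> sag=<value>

a=29.565 sag=29.757

seed: a₀ = √(S³/(24(L−S))) = √(78.092³/(24·24.766)) = 28.305854
iter 1: u=1.379432  f(a)=+2.466e+00  f'(a)=-2.106e+00  a ← 28.305854 − (+2.466e+00/-2.106e+00) = 29.476579
iter 2: u=1.324645  f(a)=+1.612e-01  f'(a)=-1.839e+00  a ← 29.476579 − (+1.612e-01/-1.839e+00) = 29.564253
iter 3: u=1.320717  f(a)=+7.960e-04  f'(a)=-1.821e+00  a ← 29.564253 − (+7.960e-04/-1.821e+00) = 29.564690
iter 4: u=1.320697  f(a)=+1.961e-08  f'(a)=-1.821e+00  a ← 29.564690 − (+1.961e-08/-1.821e+00) = 29.564690
iter 5: u=1.320697  f(a)=+1.421e-14  f'(a)=-1.821e+00  a ← 29.564690 − (+1.421e-14/-1.821e+00) = 29.564690
converged: |Δa| < 1e-12 after 5 iterations
sag = a·(cosh(S/(2a)) − 1) = 29.564690·(cosh(1.320697) − 1) = 29.756579
T_max/T_min = cosh(S/(2a)) = 2.006490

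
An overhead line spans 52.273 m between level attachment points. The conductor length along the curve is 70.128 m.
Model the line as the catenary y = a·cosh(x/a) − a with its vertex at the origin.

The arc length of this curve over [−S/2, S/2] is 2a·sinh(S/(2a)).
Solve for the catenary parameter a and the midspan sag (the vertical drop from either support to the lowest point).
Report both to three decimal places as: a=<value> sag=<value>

a=19.127 sag=20.814

seed: a₀ = √(S³/(24(L−S))) = √(52.273³/(24·17.855)) = 18.257049
iter 1: u=1.431584  f(a)=+1.921e+00  f'(a)=-2.387e+00  a ← 18.257049 − (+1.921e+00/-2.387e+00) = 19.061934
iter 2: u=1.371136  f(a)=+1.344e-01  f'(a)=-2.064e+00  a ← 19.061934 − (+1.344e-01/-2.064e+00) = 19.127036
iter 3: u=1.366469  f(a)=+7.664e-04  f'(a)=-2.041e+00  a ← 19.127036 − (+7.664e-04/-2.041e+00) = 19.127412
iter 4: u=1.366442  f(a)=+2.525e-08  f'(a)=-2.040e+00  a ← 19.127412 − (+2.525e-08/-2.040e+00) = 19.127412
iter 5: u=1.366442  f(a)=+0.000e+00  f'(a)=-2.040e+00  a ← 19.127412 − (+0.000e+00/-2.040e+00) = 19.127412
converged: |Δa| < 1e-12 after 5 iterations
sag = a·(cosh(S/(2a)) − 1) = 19.127412·(cosh(1.366442) − 1) = 20.814321
T_max/T_min = cosh(S/(2a)) = 2.088193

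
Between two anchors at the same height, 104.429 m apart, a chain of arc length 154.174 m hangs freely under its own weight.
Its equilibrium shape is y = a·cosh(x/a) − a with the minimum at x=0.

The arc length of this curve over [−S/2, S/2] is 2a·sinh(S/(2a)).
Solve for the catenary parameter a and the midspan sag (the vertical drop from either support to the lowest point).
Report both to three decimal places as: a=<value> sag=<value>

seed: a₀ = √(S³/(24(L−S))) = √(104.429³/(24·49.745)) = 30.885266
iter 1: u=1.690596  f(a)=+7.612e+00  f'(a)=-4.241e+00  a ← 30.885266 − (+7.612e+00/-4.241e+00) = 32.680169
iter 2: u=1.597743  f(a)=+7.140e-01  f'(a)=-3.480e+00  a ← 32.680169 − (+7.140e-01/-3.480e+00) = 32.885375
iter 3: u=1.587773  f(a)=+7.718e-03  f'(a)=-3.405e+00  a ← 32.885375 − (+7.718e-03/-3.405e+00) = 32.887642
iter 4: u=1.587663  f(a)=+9.234e-07  f'(a)=-3.404e+00  a ← 32.887642 − (+9.234e-07/-3.404e+00) = 32.887642
iter 5: u=1.587663  f(a)=-2.842e-14  f'(a)=-3.404e+00  a ← 32.887642 − (-2.842e-14/-3.404e+00) = 32.887642
converged: |Δa| < 1e-12 after 5 iterations
sag = a·(cosh(S/(2a)) − 1) = 32.887642·(cosh(1.587663) − 1) = 50.921681
T_max/T_min = cosh(S/(2a)) = 2.548353

a=32.888 sag=50.922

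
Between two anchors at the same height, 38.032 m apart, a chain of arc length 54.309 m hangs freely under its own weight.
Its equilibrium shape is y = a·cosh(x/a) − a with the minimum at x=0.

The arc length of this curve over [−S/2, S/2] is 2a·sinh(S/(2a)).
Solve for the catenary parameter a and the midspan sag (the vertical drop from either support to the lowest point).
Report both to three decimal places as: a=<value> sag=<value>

seed: a₀ = √(S³/(24(L−S))) = √(38.032³/(24·16.277)) = 11.866727
iter 1: u=1.602464  f(a)=+2.222e+00  f'(a)=-3.516e+00  a ← 11.866727 − (+2.222e+00/-3.516e+00) = 12.498872
iter 2: u=1.521417  f(a)=+1.899e-01  f'(a)=-2.938e+00  a ← 12.498872 − (+1.899e-01/-2.938e+00) = 12.563516
iter 3: u=1.513589  f(a)=+1.674e-03  f'(a)=-2.887e+00  a ← 12.563516 − (+1.674e-03/-2.887e+00) = 12.564095
iter 4: u=1.513519  f(a)=+1.325e-07  f'(a)=-2.886e+00  a ← 12.564095 − (+1.325e-07/-2.886e+00) = 12.564096
iter 5: u=1.513519  f(a)=+7.105e-15  f'(a)=-2.886e+00  a ← 12.564096 − (+7.105e-15/-2.886e+00) = 12.564096
converged: |Δa| < 1e-12 after 5 iterations
sag = a·(cosh(S/(2a)) − 1) = 12.564096·(cosh(1.513519) − 1) = 17.356188
T_max/T_min = cosh(S/(2a)) = 2.381412

a=12.564 sag=17.356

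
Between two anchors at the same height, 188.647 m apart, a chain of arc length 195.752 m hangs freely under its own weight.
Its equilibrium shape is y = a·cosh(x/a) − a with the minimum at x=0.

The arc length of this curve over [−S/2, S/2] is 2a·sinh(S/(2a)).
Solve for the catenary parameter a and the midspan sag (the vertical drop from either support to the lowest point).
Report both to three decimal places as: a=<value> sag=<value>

seed: a₀ = √(S³/(24(L−S))) = √(188.647³/(24·7.105)) = 198.420798
iter 1: u=0.475371  f(a)=+8.071e-02  f'(a)=-7.325e-02  a ← 198.420798 − (+8.071e-02/-7.325e-02) = 199.522712
iter 2: u=0.472746  f(a)=+6.773e-04  f'(a)=-7.202e-02  a ← 199.522712 − (+6.773e-04/-7.202e-02) = 199.532116
iter 3: u=0.472723  f(a)=+4.859e-08  f'(a)=-7.201e-02  a ← 199.532116 − (+4.859e-08/-7.201e-02) = 199.532117
iter 4: u=0.472723  f(a)=-2.842e-14  f'(a)=-7.201e-02  a ← 199.532117 − (-2.842e-14/-7.201e-02) = 199.532117
converged: |Δa| < 1e-12 after 4 iterations
sag = a·(cosh(S/(2a)) − 1) = 199.532117·(cosh(0.472723) − 1) = 22.712741
T_max/T_min = cosh(S/(2a)) = 1.113830

a=199.532 sag=22.713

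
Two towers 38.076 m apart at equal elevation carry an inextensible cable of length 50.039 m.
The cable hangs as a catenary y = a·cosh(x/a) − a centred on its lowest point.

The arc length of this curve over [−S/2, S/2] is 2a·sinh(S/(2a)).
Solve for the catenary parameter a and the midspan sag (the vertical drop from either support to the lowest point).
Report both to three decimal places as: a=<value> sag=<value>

seed: a₀ = √(S³/(24(L−S))) = √(38.076³/(24·11.963)) = 13.866003
iter 1: u=1.372998  f(a)=+1.180e+00  f'(a)=-2.073e+00  a ← 13.866003 − (+1.180e+00/-2.073e+00) = 14.434877
iter 2: u=1.318889  f(a)=+7.647e-02  f'(a)=-1.813e+00  a ← 14.434877 − (+7.647e-02/-1.813e+00) = 14.477068
iter 3: u=1.315045  f(a)=+3.707e-04  f'(a)=-1.795e+00  a ← 14.477068 − (+3.707e-04/-1.795e+00) = 14.477274
iter 4: u=1.315027  f(a)=+8.806e-09  f'(a)=-1.795e+00  a ← 14.477274 − (+8.806e-09/-1.795e+00) = 14.477274
iter 5: u=1.315027  f(a)=+7.105e-15  f'(a)=-1.795e+00  a ← 14.477274 − (+7.105e-15/-1.795e+00) = 14.477274
converged: |Δa| < 1e-12 after 5 iterations
sag = a·(cosh(S/(2a)) − 1) = 14.477274·(cosh(1.315027) − 1) = 14.428899
T_max/T_min = cosh(S/(2a)) = 1.996659

a=14.477 sag=14.429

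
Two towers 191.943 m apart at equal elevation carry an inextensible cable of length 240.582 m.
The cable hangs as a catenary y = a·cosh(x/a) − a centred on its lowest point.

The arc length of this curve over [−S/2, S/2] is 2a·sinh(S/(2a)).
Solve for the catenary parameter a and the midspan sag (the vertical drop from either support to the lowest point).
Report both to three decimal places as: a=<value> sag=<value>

seed: a₀ = √(S³/(24(L−S))) = √(191.943³/(24·48.639)) = 77.832410
iter 1: u=1.233053  f(a)=+3.834e+00  f'(a)=-1.450e+00  a ← 77.832410 − (+3.834e+00/-1.450e+00) = 80.475881
iter 2: u=1.192550  f(a)=+2.040e-01  f'(a)=-1.300e+00  a ← 80.475881 − (+2.040e-01/-1.300e+00) = 80.632824
iter 3: u=1.190229  f(a)=+6.493e-04  f'(a)=-1.292e+00  a ← 80.632824 − (+6.493e-04/-1.292e+00) = 80.633326
iter 4: u=1.190221  f(a)=+6.624e-09  f'(a)=-1.292e+00  a ← 80.633326 − (+6.624e-09/-1.292e+00) = 80.633326
iter 5: u=1.190221  f(a)=+2.842e-14  f'(a)=-1.292e+00  a ← 80.633326 − (+2.842e-14/-1.292e+00) = 80.633326
converged: |Δa| < 1e-12 after 5 iterations
sag = a·(cosh(S/(2a)) − 1) = 80.633326·(cosh(1.190221) − 1) = 64.182619
T_max/T_min = cosh(S/(2a)) = 1.795981

a=80.633 sag=64.183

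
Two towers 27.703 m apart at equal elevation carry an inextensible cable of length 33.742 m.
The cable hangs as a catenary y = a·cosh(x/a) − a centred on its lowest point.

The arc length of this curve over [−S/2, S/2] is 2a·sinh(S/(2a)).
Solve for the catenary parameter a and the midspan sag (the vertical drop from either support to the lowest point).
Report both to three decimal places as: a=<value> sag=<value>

seed: a₀ = √(S³/(24(L−S))) = √(27.703³/(24·6.039)) = 12.111615
iter 1: u=1.143654  f(a)=+4.075e-01  f'(a)=-1.134e+00  a ← 12.111615 − (+4.075e-01/-1.134e+00) = 12.470959
iter 2: u=1.110700  f(a)=+1.884e-02  f'(a)=-1.031e+00  a ← 12.470959 − (+1.884e-02/-1.031e+00) = 12.489225
iter 3: u=1.109076  f(a)=+4.458e-05  f'(a)=-1.026e+00  a ← 12.489225 − (+4.458e-05/-1.026e+00) = 12.489268
iter 4: u=1.109072  f(a)=+2.510e-10  f'(a)=-1.026e+00  a ← 12.489268 − (+2.510e-10/-1.026e+00) = 12.489268
iter 5: u=1.109072  f(a)=+0.000e+00  f'(a)=-1.026e+00  a ← 12.489268 − (+0.000e+00/-1.026e+00) = 12.489268
converged: |Δa| < 1e-12 after 5 iterations
sag = a·(cosh(S/(2a)) − 1) = 12.489268·(cosh(1.109072) − 1) = 8.501503
T_max/T_min = cosh(S/(2a)) = 1.680705

a=12.489 sag=8.502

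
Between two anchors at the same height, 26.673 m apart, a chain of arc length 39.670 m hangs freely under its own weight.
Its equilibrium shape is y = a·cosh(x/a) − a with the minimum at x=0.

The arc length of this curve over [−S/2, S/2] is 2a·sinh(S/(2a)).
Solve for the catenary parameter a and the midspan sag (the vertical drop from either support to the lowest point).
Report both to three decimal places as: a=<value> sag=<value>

a=8.316 sag=13.192

seed: a₀ = √(S³/(24(L−S))) = √(26.673³/(24·12.997)) = 7.799749
iter 1: u=1.709863  f(a)=+2.038e+00  f'(a)=-4.414e+00  a ← 7.799749 − (+2.038e+00/-4.414e+00) = 8.261344
iter 2: u=1.614326  f(a)=+1.949e-01  f'(a)=-3.607e+00  a ← 8.261344 − (+1.949e-01/-3.607e+00) = 8.315378
iter 3: u=1.603836  f(a)=+2.199e-03  f'(a)=-3.526e+00  a ← 8.315378 − (+2.199e-03/-3.526e+00) = 8.316002
iter 4: u=1.603715  f(a)=+2.871e-07  f'(a)=-3.525e+00  a ← 8.316002 − (+2.871e-07/-3.525e+00) = 8.316002
iter 5: u=1.603715  f(a)=+7.105e-15  f'(a)=-3.525e+00  a ← 8.316002 − (+7.105e-15/-3.525e+00) = 8.316002
converged: |Δa| < 1e-12 after 5 iterations
sag = a·(cosh(S/(2a)) − 1) = 8.316002·(cosh(1.603715) − 1) = 13.191744
T_max/T_min = cosh(S/(2a)) = 2.586308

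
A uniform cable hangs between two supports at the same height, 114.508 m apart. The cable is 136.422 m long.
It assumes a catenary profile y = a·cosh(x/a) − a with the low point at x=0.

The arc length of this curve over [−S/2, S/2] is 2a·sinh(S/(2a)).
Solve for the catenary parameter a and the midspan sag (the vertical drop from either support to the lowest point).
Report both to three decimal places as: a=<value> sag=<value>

seed: a₀ = √(S³/(24(L−S))) = √(114.508³/(24·21.914)) = 53.430261
iter 1: u=1.071565  f(a)=+1.293e+00  f'(a)=-9.184e-01  a ← 53.430261 − (+1.293e+00/-9.184e-01) = 54.838213
iter 2: u=1.044053  f(a)=+5.288e-02  f'(a)=-8.447e-01  a ← 54.838213 − (+5.288e-02/-8.447e-01) = 54.900809
iter 3: u=1.042863  f(a)=+9.676e-05  f'(a)=-8.416e-01  a ← 54.900809 − (+9.676e-05/-8.416e-01) = 54.900924
iter 4: u=1.042860  f(a)=+3.253e-10  f'(a)=-8.416e-01  a ← 54.900924 − (+3.253e-10/-8.416e-01) = 54.900924
iter 5: u=1.042860  f(a)=-2.842e-14  f'(a)=-8.416e-01  a ← 54.900924 − (-2.842e-14/-8.416e-01) = 54.900924
converged: |Δa| < 1e-12 after 5 iterations
sag = a·(cosh(S/(2a)) − 1) = 54.900924·(cosh(1.042860) − 1) = 32.659638
T_max/T_min = cosh(S/(2a)) = 1.594883

a=54.901 sag=32.660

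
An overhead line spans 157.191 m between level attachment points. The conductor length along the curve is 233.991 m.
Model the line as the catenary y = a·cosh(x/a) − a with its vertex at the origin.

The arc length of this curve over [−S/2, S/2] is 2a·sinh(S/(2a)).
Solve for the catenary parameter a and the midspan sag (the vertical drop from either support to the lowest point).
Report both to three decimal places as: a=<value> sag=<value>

a=48.950 sag=77.873

seed: a₀ = √(S³/(24(L−S))) = √(157.191³/(24·76.800)) = 45.904502
iter 1: u=1.712152  f(a)=+1.208e+01  f'(a)=-4.435e+00  a ← 45.904502 − (+1.208e+01/-4.435e+00) = 48.626986
iter 2: u=1.616294  f(a)=+1.158e+00  f'(a)=-3.622e+00  a ← 48.626986 − (+1.158e+00/-3.622e+00) = 48.946567
iter 3: u=1.605741  f(a)=+1.313e-02  f'(a)=-3.541e+00  a ← 48.946567 − (+1.313e-02/-3.541e+00) = 48.950275
iter 4: u=1.605619  f(a)=+1.731e-06  f'(a)=-3.540e+00  a ← 48.950275 − (+1.731e-06/-3.540e+00) = 48.950276
iter 5: u=1.605619  f(a)=+0.000e+00  f'(a)=-3.540e+00  a ← 48.950276 − (+0.000e+00/-3.540e+00) = 48.950276
converged: |Δa| < 1e-12 after 5 iterations
sag = a·(cosh(S/(2a)) − 1) = 48.950276·(cosh(1.605619) − 1) = 77.872737
T_max/T_min = cosh(S/(2a)) = 2.590854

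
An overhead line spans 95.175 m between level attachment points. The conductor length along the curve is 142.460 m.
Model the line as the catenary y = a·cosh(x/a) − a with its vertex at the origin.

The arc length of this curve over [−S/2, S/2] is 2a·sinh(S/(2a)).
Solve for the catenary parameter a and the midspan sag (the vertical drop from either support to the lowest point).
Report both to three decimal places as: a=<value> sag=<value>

a=29.419 sag=47.647

seed: a₀ = √(S³/(24(L−S))) = √(95.175³/(24·47.285)) = 27.562399
iter 1: u=1.726537  f(a)=+7.569e+00  f'(a)=-4.569e+00  a ← 27.562399 − (+7.569e+00/-4.569e+00) = 29.219021
iter 2: u=1.628648  f(a)=+7.361e-01  f'(a)=-3.720e+00  a ← 29.219021 − (+7.361e-01/-3.720e+00) = 29.416906
iter 3: u=1.617692  f(a)=+8.618e-03  f'(a)=-3.633e+00  a ← 29.416906 − (+8.618e-03/-3.633e+00) = 29.419278
iter 4: u=1.617562  f(a)=+1.212e-06  f'(a)=-3.632e+00  a ← 29.419278 − (+1.212e-06/-3.632e+00) = 29.419278
iter 5: u=1.617562  f(a)=+2.842e-14  f'(a)=-3.632e+00  a ← 29.419278 − (+2.842e-14/-3.632e+00) = 29.419278
converged: |Δa| < 1e-12 after 5 iterations
sag = a·(cosh(S/(2a)) − 1) = 29.419278·(cosh(1.617562) − 1) = 47.646971
T_max/T_min = cosh(S/(2a)) = 2.619583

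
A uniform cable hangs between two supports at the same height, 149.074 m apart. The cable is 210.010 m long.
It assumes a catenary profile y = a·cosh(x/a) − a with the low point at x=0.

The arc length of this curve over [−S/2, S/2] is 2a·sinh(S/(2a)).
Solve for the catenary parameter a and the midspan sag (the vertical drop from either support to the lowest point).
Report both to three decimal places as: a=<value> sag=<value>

seed: a₀ = √(S³/(24(L−S))) = √(149.074³/(24·60.936)) = 47.594883
iter 1: u=1.566072  f(a)=+7.924e+00  f'(a)=-3.246e+00  a ← 47.594883 − (+7.924e+00/-3.246e+00) = 50.035915
iter 2: u=1.489670  f(a)=+6.504e-01  f'(a)=-2.733e+00  a ← 50.035915 − (+6.504e-01/-2.733e+00) = 50.273880
iter 3: u=1.482619  f(a)=+5.248e-03  f'(a)=-2.689e+00  a ← 50.273880 − (+5.248e-03/-2.689e+00) = 50.275831
iter 4: u=1.482561  f(a)=+3.478e-07  f'(a)=-2.689e+00  a ← 50.275831 − (+3.478e-07/-2.689e+00) = 50.275831
iter 5: u=1.482561  f(a)=-5.684e-14  f'(a)=-2.689e+00  a ← 50.275831 − (-5.684e-14/-2.689e+00) = 50.275831
converged: |Δa| < 1e-12 after 5 iterations
sag = a·(cosh(S/(2a)) − 1) = 50.275831·(cosh(1.482561) − 1) = 66.144567
T_max/T_min = cosh(S/(2a)) = 2.315633

a=50.276 sag=66.145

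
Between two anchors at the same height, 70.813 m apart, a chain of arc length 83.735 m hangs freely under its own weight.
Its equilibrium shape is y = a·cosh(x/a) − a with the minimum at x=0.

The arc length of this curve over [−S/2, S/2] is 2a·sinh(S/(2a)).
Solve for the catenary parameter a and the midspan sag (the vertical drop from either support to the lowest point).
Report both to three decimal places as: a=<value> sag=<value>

a=34.727 sag=19.668

seed: a₀ = √(S³/(24(L−S))) = √(70.813³/(24·12.922)) = 33.837557
iter 1: u=1.046367  f(a)=+7.261e-01  f'(a)=-8.507e-01  a ← 33.837557 − (+7.261e-01/-8.507e-01) = 34.691096
iter 2: u=1.020622  f(a)=+2.838e-02  f'(a)=-7.854e-01  a ← 34.691096 − (+2.838e-02/-7.854e-01) = 34.727233
iter 3: u=1.019560  f(a)=+4.727e-05  f'(a)=-7.828e-01  a ← 34.727233 − (+4.727e-05/-7.828e-01) = 34.727293
iter 4: u=1.019558  f(a)=+1.316e-10  f'(a)=-7.828e-01  a ← 34.727293 − (+1.316e-10/-7.828e-01) = 34.727293
iter 5: u=1.019558  f(a)=-1.421e-14  f'(a)=-7.828e-01  a ← 34.727293 − (-1.421e-14/-7.828e-01) = 34.727293
converged: |Δa| < 1e-12 after 5 iterations
sag = a·(cosh(S/(2a)) − 1) = 34.727293·(cosh(1.019558) − 1) = 19.668225
T_max/T_min = cosh(S/(2a)) = 1.566362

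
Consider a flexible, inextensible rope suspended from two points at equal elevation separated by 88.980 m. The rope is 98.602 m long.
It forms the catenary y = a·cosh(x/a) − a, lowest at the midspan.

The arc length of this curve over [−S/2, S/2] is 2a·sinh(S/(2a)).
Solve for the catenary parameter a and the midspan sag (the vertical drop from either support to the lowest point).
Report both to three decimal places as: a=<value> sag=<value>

a=56.108 sag=18.583

seed: a₀ = √(S³/(24(L−S))) = √(88.980³/(24·9.622)) = 55.233213
iter 1: u=0.805494  f(a)=+3.170e-01  f'(a)=-3.715e-01  a ← 55.233213 − (+3.170e-01/-3.715e-01) = 56.086432
iter 2: u=0.793240  f(a)=+7.495e-03  f'(a)=-3.542e-01  a ← 56.086432 − (+7.495e-03/-3.542e-01) = 56.107594
iter 3: u=0.792941  f(a)=+4.415e-06  f'(a)=-3.538e-01  a ← 56.107594 − (+4.415e-06/-3.538e-01) = 56.107607
iter 4: u=0.792941  f(a)=+1.549e-12  f'(a)=-3.537e-01  a ← 56.107607 − (+1.549e-12/-3.537e-01) = 56.107607
converged: |Δa| < 1e-12 after 4 iterations
sag = a·(cosh(S/(2a)) − 1) = 56.107607·(cosh(0.792941) − 1) = 18.582768
T_max/T_min = cosh(S/(2a)) = 1.331199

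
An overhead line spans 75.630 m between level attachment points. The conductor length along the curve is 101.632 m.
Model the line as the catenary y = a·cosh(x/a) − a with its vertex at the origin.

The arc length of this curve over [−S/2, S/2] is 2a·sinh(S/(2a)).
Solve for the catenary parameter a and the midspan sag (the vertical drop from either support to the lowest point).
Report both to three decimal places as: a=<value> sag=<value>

seed: a₀ = √(S³/(24(L−S))) = √(75.630³/(24·26.002)) = 26.328866
iter 1: u=1.436256  f(a)=+2.817e+00  f'(a)=-2.414e+00  a ← 26.328866 − (+2.817e+00/-2.414e+00) = 27.496091
iter 2: u=1.375286  f(a)=+1.982e-01  f'(a)=-2.085e+00  a ← 27.496091 − (+1.982e-01/-2.085e+00) = 27.591141
iter 3: u=1.370549  f(a)=+1.145e-03  f'(a)=-2.061e+00  a ← 27.591141 − (+1.145e-03/-2.061e+00) = 27.591697
iter 4: u=1.370521  f(a)=+3.868e-08  f'(a)=-2.061e+00  a ← 27.591697 − (+3.868e-08/-2.061e+00) = 27.591697
iter 5: u=1.370521  f(a)=+0.000e+00  f'(a)=-2.061e+00  a ← 27.591697 − (+0.000e+00/-2.061e+00) = 27.591697
converged: |Δa| < 1e-12 after 5 iterations
sag = a·(cosh(S/(2a)) − 1) = 27.591697·(cosh(1.370521) − 1) = 30.231893
T_max/T_min = cosh(S/(2a)) = 2.095688

a=27.592 sag=30.232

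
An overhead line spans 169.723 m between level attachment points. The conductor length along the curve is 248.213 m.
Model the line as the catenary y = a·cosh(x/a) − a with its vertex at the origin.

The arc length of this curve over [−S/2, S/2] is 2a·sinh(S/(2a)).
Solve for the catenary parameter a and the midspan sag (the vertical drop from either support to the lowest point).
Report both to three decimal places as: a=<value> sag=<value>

seed: a₀ = √(S³/(24(L−S))) = √(169.723³/(24·78.490)) = 50.944613
iter 1: u=1.665760  f(a)=+1.164e+01  f'(a)=-4.026e+00  a ← 50.944613 − (+1.164e+01/-4.026e+00) = 53.835446
iter 2: u=1.576313  f(a)=+1.064e+00  f'(a)=-3.320e+00  a ← 53.835446 − (+1.064e+00/-3.320e+00) = 54.155909
iter 3: u=1.566985  f(a)=+1.087e-02  f'(a)=-3.253e+00  a ← 54.155909 − (+1.087e-02/-3.253e+00) = 54.159251
iter 4: u=1.566888  f(a)=+1.161e-06  f'(a)=-3.252e+00  a ← 54.159251 − (+1.161e-06/-3.252e+00) = 54.159252
iter 5: u=1.566888  f(a)=+8.527e-14  f'(a)=-3.252e+00  a ← 54.159252 − (+8.527e-14/-3.252e+00) = 54.159252
converged: |Δa| < 1e-12 after 5 iterations
sag = a·(cosh(S/(2a)) − 1) = 54.159252·(cosh(1.566888) − 1) = 81.249935
T_max/T_min = cosh(S/(2a)) = 2.500204

a=54.159 sag=81.250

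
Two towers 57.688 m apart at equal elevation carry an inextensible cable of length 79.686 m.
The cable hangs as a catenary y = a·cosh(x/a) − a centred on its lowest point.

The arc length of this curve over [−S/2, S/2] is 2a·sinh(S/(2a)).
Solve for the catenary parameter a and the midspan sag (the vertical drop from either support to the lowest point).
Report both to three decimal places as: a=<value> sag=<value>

a=20.076 sag=24.539

seed: a₀ = √(S³/(24(L−S))) = √(57.688³/(24·21.998)) = 19.069135
iter 1: u=1.512601  f(a)=+2.658e+00  f'(a)=-2.880e+00  a ← 19.069135 − (+2.658e+00/-2.880e+00) = 19.992053
iter 2: u=1.442773  f(a)=+2.052e-01  f'(a)=-2.451e+00  a ← 19.992053 − (+2.052e-01/-2.451e+00) = 20.075750
iter 3: u=1.436758  f(a)=+1.448e-03  f'(a)=-2.417e+00  a ← 20.075750 − (+1.448e-03/-2.417e+00) = 20.076350
iter 4: u=1.436715  f(a)=+7.326e-08  f'(a)=-2.416e+00  a ← 20.076350 − (+7.326e-08/-2.416e+00) = 20.076350
iter 5: u=1.436715  f(a)=+1.421e-14  f'(a)=-2.416e+00  a ← 20.076350 − (+1.421e-14/-2.416e+00) = 20.076350
converged: |Δa| < 1e-12 after 5 iterations
sag = a·(cosh(S/(2a)) − 1) = 20.076350·(cosh(1.436715) − 1) = 24.538944
T_max/T_min = cosh(S/(2a)) = 2.222281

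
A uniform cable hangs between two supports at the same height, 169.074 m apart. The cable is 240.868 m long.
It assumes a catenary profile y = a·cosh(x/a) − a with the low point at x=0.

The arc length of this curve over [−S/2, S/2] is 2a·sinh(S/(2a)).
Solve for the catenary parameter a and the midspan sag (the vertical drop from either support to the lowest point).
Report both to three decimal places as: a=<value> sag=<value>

a=56.052 sag=76.787

seed: a₀ = √(S³/(24(L−S))) = √(169.074³/(24·71.794)) = 52.962142
iter 1: u=1.596178  f(a)=+9.721e+00  f'(a)=-3.468e+00  a ← 52.962142 − (+9.721e+00/-3.468e+00) = 55.765274
iter 2: u=1.515943  f(a)=+8.251e-01  f'(a)=-2.902e+00  a ← 55.765274 − (+8.251e-01/-2.902e+00) = 56.049588
iter 3: u=1.508254  f(a)=+7.162e-03  f'(a)=-2.852e+00  a ← 56.049588 − (+7.162e-03/-2.852e+00) = 56.052099
iter 4: u=1.508186  f(a)=+5.500e-07  f'(a)=-2.851e+00  a ← 56.052099 − (+5.500e-07/-2.851e+00) = 56.052099
iter 5: u=1.508186  f(a)=+5.684e-14  f'(a)=-2.851e+00  a ← 56.052099 − (+5.684e-14/-2.851e+00) = 56.052099
converged: |Δa| < 1e-12 after 5 iterations
sag = a·(cosh(S/(2a)) − 1) = 56.052099·(cosh(1.508186) − 1) = 76.786849
T_max/T_min = cosh(S/(2a)) = 2.369919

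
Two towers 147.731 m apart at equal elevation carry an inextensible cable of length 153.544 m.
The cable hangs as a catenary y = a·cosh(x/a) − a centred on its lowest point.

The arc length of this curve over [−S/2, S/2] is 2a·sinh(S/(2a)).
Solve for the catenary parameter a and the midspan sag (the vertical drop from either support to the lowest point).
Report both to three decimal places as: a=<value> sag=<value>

a=152.910 sag=18.191

seed: a₀ = √(S³/(24(L−S))) = √(147.731³/(24·5.813)) = 152.020331
iter 1: u=0.485892  f(a)=+6.901e-02  f'(a)=-7.830e-02  a ← 152.020331 − (+6.901e-02/-7.830e-02) = 152.901674
iter 2: u=0.483092  f(a)=+6.047e-04  f'(a)=-7.693e-02  a ← 152.901674 − (+6.047e-04/-7.693e-02) = 152.909535
iter 3: u=0.483067  f(a)=+4.735e-08  f'(a)=-7.692e-02  a ← 152.909535 − (+4.735e-08/-7.692e-02) = 152.909535
iter 4: u=0.483067  f(a)=+0.000e+00  f'(a)=-7.692e-02  a ← 152.909535 − (+0.000e+00/-7.692e-02) = 152.909535
converged: |Δa| < 1e-12 after 4 iterations
sag = a·(cosh(S/(2a)) − 1) = 152.909535·(cosh(0.483067) − 1) = 18.190628
T_max/T_min = cosh(S/(2a)) = 1.118963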